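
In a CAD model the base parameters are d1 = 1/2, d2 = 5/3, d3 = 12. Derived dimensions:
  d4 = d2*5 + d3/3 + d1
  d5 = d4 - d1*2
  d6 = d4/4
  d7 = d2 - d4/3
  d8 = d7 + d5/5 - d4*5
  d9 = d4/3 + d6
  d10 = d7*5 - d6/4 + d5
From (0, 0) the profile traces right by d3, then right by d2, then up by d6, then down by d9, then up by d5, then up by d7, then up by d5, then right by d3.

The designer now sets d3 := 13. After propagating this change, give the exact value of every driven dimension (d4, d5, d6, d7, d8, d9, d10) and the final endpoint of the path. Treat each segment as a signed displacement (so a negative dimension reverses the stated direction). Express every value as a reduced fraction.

Apply edit: d3 := 13
  d4 = d2*5 + d3/3 + d1 = 79/6
  d5 = d4 - d1*2 = 73/6
  d6 = d4/4 = 79/24
  d7 = d2 - d4/3 = -49/18
  d8 = d7 + d5/5 - d4*5 = -5951/90
  d9 = d4/3 + d6 = 553/72
  d10 = d7*5 - d6/4 + d5 = -653/288
Walk from origin (0, 0):
  seg 1: right by d3 = 13 → (13, 0)
  seg 2: right by d2 = 5/3 → (44/3, 0)
  seg 3: up by d6 = 79/24 → (44/3, 79/24)
  seg 4: down by d9 = 553/72 → (44/3, -79/18)
  seg 5: up by d5 = 73/6 → (44/3, 70/9)
  seg 6: up by d7 = -49/18 → (44/3, 91/18)
  seg 7: up by d5 = 73/6 → (44/3, 155/9)
  seg 8: right by d3 = 13 → (83/3, 155/9)

d4 = 79/6
d5 = 73/6
d6 = 79/24
d7 = -49/18
d8 = -5951/90
d9 = 553/72
d10 = -653/288
endpoint = (83/3, 155/9)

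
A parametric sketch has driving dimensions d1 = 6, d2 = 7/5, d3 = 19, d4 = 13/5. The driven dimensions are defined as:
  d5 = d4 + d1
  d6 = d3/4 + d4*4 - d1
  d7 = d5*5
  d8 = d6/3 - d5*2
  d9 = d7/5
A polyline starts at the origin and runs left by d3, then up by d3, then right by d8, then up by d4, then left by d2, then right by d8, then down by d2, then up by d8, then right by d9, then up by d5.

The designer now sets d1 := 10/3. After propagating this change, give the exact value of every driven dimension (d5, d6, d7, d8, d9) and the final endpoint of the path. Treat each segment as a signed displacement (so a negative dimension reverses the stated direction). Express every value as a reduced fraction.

Apply edit: d1 := 10/3
  d5 = d4 + d1 = 89/15
  d6 = d3/4 + d4*4 - d1 = 709/60
  d7 = d5*5 = 89/3
  d8 = d6/3 - d5*2 = -1427/180
  d9 = d7/5 = 89/15
Walk from origin (0, 0):
  seg 1: left by d3 = 19 → (-19, 0)
  seg 2: up by d3 = 19 → (-19, 19)
  seg 3: right by d8 = -1427/180 → (-4847/180, 19)
  seg 4: up by d4 = 13/5 → (-4847/180, 108/5)
  seg 5: left by d2 = 7/5 → (-5099/180, 108/5)
  seg 6: right by d8 = -1427/180 → (-3263/90, 108/5)
  seg 7: down by d2 = 7/5 → (-3263/90, 101/5)
  seg 8: up by d8 = -1427/180 → (-3263/90, 2209/180)
  seg 9: right by d9 = 89/15 → (-2729/90, 2209/180)
  seg 10: up by d5 = 89/15 → (-2729/90, 3277/180)

d5 = 89/15
d6 = 709/60
d7 = 89/3
d8 = -1427/180
d9 = 89/15
endpoint = (-2729/90, 3277/180)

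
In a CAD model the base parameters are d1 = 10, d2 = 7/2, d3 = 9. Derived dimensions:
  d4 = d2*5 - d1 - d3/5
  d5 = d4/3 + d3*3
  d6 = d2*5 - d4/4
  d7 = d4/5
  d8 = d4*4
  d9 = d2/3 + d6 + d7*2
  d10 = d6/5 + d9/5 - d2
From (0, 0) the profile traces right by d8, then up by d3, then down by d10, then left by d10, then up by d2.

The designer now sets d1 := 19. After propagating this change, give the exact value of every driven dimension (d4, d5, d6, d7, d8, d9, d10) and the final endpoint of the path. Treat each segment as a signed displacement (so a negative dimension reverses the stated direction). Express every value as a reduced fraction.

d4 = -33/10
d5 = 259/10
d6 = 733/40
d7 = -33/50
d8 = -66/5
d9 = 10903/600
d10 = 5699/1500
endpoint = (-25499/1500, 13051/1500)

Apply edit: d1 := 19
  d4 = d2*5 - d1 - d3/5 = -33/10
  d5 = d4/3 + d3*3 = 259/10
  d6 = d2*5 - d4/4 = 733/40
  d7 = d4/5 = -33/50
  d8 = d4*4 = -66/5
  d9 = d2/3 + d6 + d7*2 = 10903/600
  d10 = d6/5 + d9/5 - d2 = 5699/1500
Walk from origin (0, 0):
  seg 1: right by d8 = -66/5 → (-66/5, 0)
  seg 2: up by d3 = 9 → (-66/5, 9)
  seg 3: down by d10 = 5699/1500 → (-66/5, 7801/1500)
  seg 4: left by d10 = 5699/1500 → (-25499/1500, 7801/1500)
  seg 5: up by d2 = 7/2 → (-25499/1500, 13051/1500)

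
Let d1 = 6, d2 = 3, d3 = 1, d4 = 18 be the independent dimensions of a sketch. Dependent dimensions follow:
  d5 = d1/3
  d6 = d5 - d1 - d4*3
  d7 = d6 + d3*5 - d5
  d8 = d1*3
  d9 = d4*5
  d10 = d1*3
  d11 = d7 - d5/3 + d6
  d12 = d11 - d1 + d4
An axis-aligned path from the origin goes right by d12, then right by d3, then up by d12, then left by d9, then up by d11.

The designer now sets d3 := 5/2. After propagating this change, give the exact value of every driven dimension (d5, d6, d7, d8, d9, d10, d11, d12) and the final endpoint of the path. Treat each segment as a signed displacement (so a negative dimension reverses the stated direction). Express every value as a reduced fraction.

d5 = 2
d6 = -58
d7 = -95/2
d8 = 18
d9 = 90
d10 = 18
d11 = -637/6
d12 = -565/6
endpoint = (-545/3, -601/3)

Apply edit: d3 := 5/2
  d5 = d1/3 = 2
  d6 = d5 - d1 - d4*3 = -58
  d7 = d6 + d3*5 - d5 = -95/2
  d8 = d1*3 = 18
  d9 = d4*5 = 90
  d10 = d1*3 = 18
  d11 = d7 - d5/3 + d6 = -637/6
  d12 = d11 - d1 + d4 = -565/6
Walk from origin (0, 0):
  seg 1: right by d12 = -565/6 → (-565/6, 0)
  seg 2: right by d3 = 5/2 → (-275/3, 0)
  seg 3: up by d12 = -565/6 → (-275/3, -565/6)
  seg 4: left by d9 = 90 → (-545/3, -565/6)
  seg 5: up by d11 = -637/6 → (-545/3, -601/3)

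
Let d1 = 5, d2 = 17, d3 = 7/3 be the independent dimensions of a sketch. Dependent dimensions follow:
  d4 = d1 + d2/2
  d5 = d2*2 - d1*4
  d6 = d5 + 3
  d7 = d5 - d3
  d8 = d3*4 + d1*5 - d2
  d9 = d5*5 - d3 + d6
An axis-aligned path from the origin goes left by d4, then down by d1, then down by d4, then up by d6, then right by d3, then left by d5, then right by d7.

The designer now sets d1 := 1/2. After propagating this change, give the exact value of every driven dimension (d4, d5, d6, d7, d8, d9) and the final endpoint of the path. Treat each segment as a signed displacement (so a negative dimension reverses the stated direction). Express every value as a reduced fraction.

Apply edit: d1 := 1/2
  d4 = d1 + d2/2 = 9
  d5 = d2*2 - d1*4 = 32
  d6 = d5 + 3 = 35
  d7 = d5 - d3 = 89/3
  d8 = d3*4 + d1*5 - d2 = -31/6
  d9 = d5*5 - d3 + d6 = 578/3
Walk from origin (0, 0):
  seg 1: left by d4 = 9 → (-9, 0)
  seg 2: down by d1 = 1/2 → (-9, -1/2)
  seg 3: down by d4 = 9 → (-9, -19/2)
  seg 4: up by d6 = 35 → (-9, 51/2)
  seg 5: right by d3 = 7/3 → (-20/3, 51/2)
  seg 6: left by d5 = 32 → (-116/3, 51/2)
  seg 7: right by d7 = 89/3 → (-9, 51/2)

d4 = 9
d5 = 32
d6 = 35
d7 = 89/3
d8 = -31/6
d9 = 578/3
endpoint = (-9, 51/2)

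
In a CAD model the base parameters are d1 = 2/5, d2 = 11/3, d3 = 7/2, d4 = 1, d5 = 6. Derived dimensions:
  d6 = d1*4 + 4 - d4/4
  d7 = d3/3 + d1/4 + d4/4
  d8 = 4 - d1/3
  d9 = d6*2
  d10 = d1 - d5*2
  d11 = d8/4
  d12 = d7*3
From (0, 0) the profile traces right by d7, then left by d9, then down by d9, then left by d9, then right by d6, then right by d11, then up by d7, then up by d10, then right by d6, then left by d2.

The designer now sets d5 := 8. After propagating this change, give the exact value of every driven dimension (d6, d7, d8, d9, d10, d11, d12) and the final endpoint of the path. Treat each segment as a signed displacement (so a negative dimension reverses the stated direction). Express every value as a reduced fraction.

d6 = 107/20
d7 = 91/60
d8 = 58/15
d9 = 107/10
d10 = -78/5
d11 = 29/30
d12 = 91/20
endpoint = (-713/60, -1487/60)

Apply edit: d5 := 8
  d6 = d1*4 + 4 - d4/4 = 107/20
  d7 = d3/3 + d1/4 + d4/4 = 91/60
  d8 = 4 - d1/3 = 58/15
  d9 = d6*2 = 107/10
  d10 = d1 - d5*2 = -78/5
  d11 = d8/4 = 29/30
  d12 = d7*3 = 91/20
Walk from origin (0, 0):
  seg 1: right by d7 = 91/60 → (91/60, 0)
  seg 2: left by d9 = 107/10 → (-551/60, 0)
  seg 3: down by d9 = 107/10 → (-551/60, -107/10)
  seg 4: left by d9 = 107/10 → (-1193/60, -107/10)
  seg 5: right by d6 = 107/20 → (-218/15, -107/10)
  seg 6: right by d11 = 29/30 → (-407/30, -107/10)
  seg 7: up by d7 = 91/60 → (-407/30, -551/60)
  seg 8: up by d10 = -78/5 → (-407/30, -1487/60)
  seg 9: right by d6 = 107/20 → (-493/60, -1487/60)
  seg 10: left by d2 = 11/3 → (-713/60, -1487/60)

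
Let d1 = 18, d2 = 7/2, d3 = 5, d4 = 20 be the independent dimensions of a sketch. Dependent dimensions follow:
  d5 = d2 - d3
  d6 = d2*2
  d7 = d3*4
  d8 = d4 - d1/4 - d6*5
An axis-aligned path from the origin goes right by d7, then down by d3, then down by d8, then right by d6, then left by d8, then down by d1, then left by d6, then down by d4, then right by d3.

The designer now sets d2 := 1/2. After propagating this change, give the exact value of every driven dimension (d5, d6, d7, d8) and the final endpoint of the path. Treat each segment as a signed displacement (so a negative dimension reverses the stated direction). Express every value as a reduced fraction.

d5 = -9/2
d6 = 1
d7 = 20
d8 = 21/2
endpoint = (29/2, -107/2)

Apply edit: d2 := 1/2
  d5 = d2 - d3 = -9/2
  d6 = d2*2 = 1
  d7 = d3*4 = 20
  d8 = d4 - d1/4 - d6*5 = 21/2
Walk from origin (0, 0):
  seg 1: right by d7 = 20 → (20, 0)
  seg 2: down by d3 = 5 → (20, -5)
  seg 3: down by d8 = 21/2 → (20, -31/2)
  seg 4: right by d6 = 1 → (21, -31/2)
  seg 5: left by d8 = 21/2 → (21/2, -31/2)
  seg 6: down by d1 = 18 → (21/2, -67/2)
  seg 7: left by d6 = 1 → (19/2, -67/2)
  seg 8: down by d4 = 20 → (19/2, -107/2)
  seg 9: right by d3 = 5 → (29/2, -107/2)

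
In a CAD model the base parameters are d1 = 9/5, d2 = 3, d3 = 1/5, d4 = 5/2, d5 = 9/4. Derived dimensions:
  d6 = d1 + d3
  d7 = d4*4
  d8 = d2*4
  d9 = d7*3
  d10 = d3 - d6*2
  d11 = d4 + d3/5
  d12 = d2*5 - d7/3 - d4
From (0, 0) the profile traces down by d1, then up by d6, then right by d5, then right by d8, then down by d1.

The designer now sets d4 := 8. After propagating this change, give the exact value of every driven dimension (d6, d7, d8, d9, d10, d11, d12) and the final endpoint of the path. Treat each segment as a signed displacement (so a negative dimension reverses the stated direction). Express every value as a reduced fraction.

Apply edit: d4 := 8
  d6 = d1 + d3 = 2
  d7 = d4*4 = 32
  d8 = d2*4 = 12
  d9 = d7*3 = 96
  d10 = d3 - d6*2 = -19/5
  d11 = d4 + d3/5 = 201/25
  d12 = d2*5 - d7/3 - d4 = -11/3
Walk from origin (0, 0):
  seg 1: down by d1 = 9/5 → (0, -9/5)
  seg 2: up by d6 = 2 → (0, 1/5)
  seg 3: right by d5 = 9/4 → (9/4, 1/5)
  seg 4: right by d8 = 12 → (57/4, 1/5)
  seg 5: down by d1 = 9/5 → (57/4, -8/5)

d6 = 2
d7 = 32
d8 = 12
d9 = 96
d10 = -19/5
d11 = 201/25
d12 = -11/3
endpoint = (57/4, -8/5)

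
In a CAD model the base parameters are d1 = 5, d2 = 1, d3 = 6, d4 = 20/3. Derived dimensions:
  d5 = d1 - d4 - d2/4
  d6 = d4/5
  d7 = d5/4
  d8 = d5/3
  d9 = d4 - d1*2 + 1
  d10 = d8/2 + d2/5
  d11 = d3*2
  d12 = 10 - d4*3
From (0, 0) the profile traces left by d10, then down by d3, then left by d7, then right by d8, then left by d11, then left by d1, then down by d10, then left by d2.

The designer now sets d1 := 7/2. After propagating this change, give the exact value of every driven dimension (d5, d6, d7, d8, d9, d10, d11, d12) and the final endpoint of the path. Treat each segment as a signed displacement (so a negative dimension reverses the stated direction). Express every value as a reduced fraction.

d5 = -41/12
d6 = 4/3
d7 = -41/48
d8 = -41/36
d9 = 2/3
d10 = -133/360
d11 = 12
d12 = -10
endpoint = (-11819/720, -2027/360)

Apply edit: d1 := 7/2
  d5 = d1 - d4 - d2/4 = -41/12
  d6 = d4/5 = 4/3
  d7 = d5/4 = -41/48
  d8 = d5/3 = -41/36
  d9 = d4 - d1*2 + 1 = 2/3
  d10 = d8/2 + d2/5 = -133/360
  d11 = d3*2 = 12
  d12 = 10 - d4*3 = -10
Walk from origin (0, 0):
  seg 1: left by d10 = -133/360 → (133/360, 0)
  seg 2: down by d3 = 6 → (133/360, -6)
  seg 3: left by d7 = -41/48 → (881/720, -6)
  seg 4: right by d8 = -41/36 → (61/720, -6)
  seg 5: left by d11 = 12 → (-8579/720, -6)
  seg 6: left by d1 = 7/2 → (-11099/720, -6)
  seg 7: down by d10 = -133/360 → (-11099/720, -2027/360)
  seg 8: left by d2 = 1 → (-11819/720, -2027/360)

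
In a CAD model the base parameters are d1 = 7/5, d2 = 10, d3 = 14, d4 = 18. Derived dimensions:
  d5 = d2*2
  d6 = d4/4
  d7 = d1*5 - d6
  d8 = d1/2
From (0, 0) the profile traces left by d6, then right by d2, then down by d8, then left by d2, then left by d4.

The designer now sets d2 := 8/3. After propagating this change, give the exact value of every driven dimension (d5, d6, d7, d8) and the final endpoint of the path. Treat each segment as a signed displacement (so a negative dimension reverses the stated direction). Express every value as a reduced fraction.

d5 = 16/3
d6 = 9/2
d7 = 5/2
d8 = 7/10
endpoint = (-45/2, -7/10)

Apply edit: d2 := 8/3
  d5 = d2*2 = 16/3
  d6 = d4/4 = 9/2
  d7 = d1*5 - d6 = 5/2
  d8 = d1/2 = 7/10
Walk from origin (0, 0):
  seg 1: left by d6 = 9/2 → (-9/2, 0)
  seg 2: right by d2 = 8/3 → (-11/6, 0)
  seg 3: down by d8 = 7/10 → (-11/6, -7/10)
  seg 4: left by d2 = 8/3 → (-9/2, -7/10)
  seg 5: left by d4 = 18 → (-45/2, -7/10)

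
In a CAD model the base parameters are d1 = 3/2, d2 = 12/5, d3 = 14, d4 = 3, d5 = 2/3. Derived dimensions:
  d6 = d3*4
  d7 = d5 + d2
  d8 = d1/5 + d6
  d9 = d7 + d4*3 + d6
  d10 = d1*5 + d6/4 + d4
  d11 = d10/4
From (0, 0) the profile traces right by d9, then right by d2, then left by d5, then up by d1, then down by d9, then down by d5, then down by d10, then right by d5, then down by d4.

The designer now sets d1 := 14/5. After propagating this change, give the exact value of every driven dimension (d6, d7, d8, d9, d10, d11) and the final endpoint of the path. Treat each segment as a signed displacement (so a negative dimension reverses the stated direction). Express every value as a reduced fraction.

d6 = 56
d7 = 46/15
d8 = 1414/25
d9 = 1021/15
d10 = 31
d11 = 31/4
endpoint = (1057/15, -1499/15)

Apply edit: d1 := 14/5
  d6 = d3*4 = 56
  d7 = d5 + d2 = 46/15
  d8 = d1/5 + d6 = 1414/25
  d9 = d7 + d4*3 + d6 = 1021/15
  d10 = d1*5 + d6/4 + d4 = 31
  d11 = d10/4 = 31/4
Walk from origin (0, 0):
  seg 1: right by d9 = 1021/15 → (1021/15, 0)
  seg 2: right by d2 = 12/5 → (1057/15, 0)
  seg 3: left by d5 = 2/3 → (349/5, 0)
  seg 4: up by d1 = 14/5 → (349/5, 14/5)
  seg 5: down by d9 = 1021/15 → (349/5, -979/15)
  seg 6: down by d5 = 2/3 → (349/5, -989/15)
  seg 7: down by d10 = 31 → (349/5, -1454/15)
  seg 8: right by d5 = 2/3 → (1057/15, -1454/15)
  seg 9: down by d4 = 3 → (1057/15, -1499/15)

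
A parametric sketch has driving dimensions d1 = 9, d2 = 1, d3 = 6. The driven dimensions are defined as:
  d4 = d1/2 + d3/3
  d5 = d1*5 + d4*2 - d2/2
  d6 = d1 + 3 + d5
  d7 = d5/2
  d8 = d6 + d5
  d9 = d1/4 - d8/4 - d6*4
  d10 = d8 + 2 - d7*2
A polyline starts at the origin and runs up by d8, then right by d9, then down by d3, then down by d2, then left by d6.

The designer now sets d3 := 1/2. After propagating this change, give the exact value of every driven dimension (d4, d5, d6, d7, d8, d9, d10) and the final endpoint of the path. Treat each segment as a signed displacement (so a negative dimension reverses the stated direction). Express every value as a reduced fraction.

d4 = 14/3
d5 = 323/6
d6 = 395/6
d7 = 323/12
d8 = 359/3
d9 = -291
d10 = 407/6
endpoint = (-2141/6, 709/6)

Apply edit: d3 := 1/2
  d4 = d1/2 + d3/3 = 14/3
  d5 = d1*5 + d4*2 - d2/2 = 323/6
  d6 = d1 + 3 + d5 = 395/6
  d7 = d5/2 = 323/12
  d8 = d6 + d5 = 359/3
  d9 = d1/4 - d8/4 - d6*4 = -291
  d10 = d8 + 2 - d7*2 = 407/6
Walk from origin (0, 0):
  seg 1: up by d8 = 359/3 → (0, 359/3)
  seg 2: right by d9 = -291 → (-291, 359/3)
  seg 3: down by d3 = 1/2 → (-291, 715/6)
  seg 4: down by d2 = 1 → (-291, 709/6)
  seg 5: left by d6 = 395/6 → (-2141/6, 709/6)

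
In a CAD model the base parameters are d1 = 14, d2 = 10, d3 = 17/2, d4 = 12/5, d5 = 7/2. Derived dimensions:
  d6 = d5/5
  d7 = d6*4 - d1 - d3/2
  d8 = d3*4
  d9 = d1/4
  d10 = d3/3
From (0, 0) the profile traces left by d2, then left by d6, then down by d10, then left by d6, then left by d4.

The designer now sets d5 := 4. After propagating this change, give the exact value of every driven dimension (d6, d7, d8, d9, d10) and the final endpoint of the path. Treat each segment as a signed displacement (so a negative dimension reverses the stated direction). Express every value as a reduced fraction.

d6 = 4/5
d7 = -301/20
d8 = 34
d9 = 7/2
d10 = 17/6
endpoint = (-14, -17/6)

Apply edit: d5 := 4
  d6 = d5/5 = 4/5
  d7 = d6*4 - d1 - d3/2 = -301/20
  d8 = d3*4 = 34
  d9 = d1/4 = 7/2
  d10 = d3/3 = 17/6
Walk from origin (0, 0):
  seg 1: left by d2 = 10 → (-10, 0)
  seg 2: left by d6 = 4/5 → (-54/5, 0)
  seg 3: down by d10 = 17/6 → (-54/5, -17/6)
  seg 4: left by d6 = 4/5 → (-58/5, -17/6)
  seg 5: left by d4 = 12/5 → (-14, -17/6)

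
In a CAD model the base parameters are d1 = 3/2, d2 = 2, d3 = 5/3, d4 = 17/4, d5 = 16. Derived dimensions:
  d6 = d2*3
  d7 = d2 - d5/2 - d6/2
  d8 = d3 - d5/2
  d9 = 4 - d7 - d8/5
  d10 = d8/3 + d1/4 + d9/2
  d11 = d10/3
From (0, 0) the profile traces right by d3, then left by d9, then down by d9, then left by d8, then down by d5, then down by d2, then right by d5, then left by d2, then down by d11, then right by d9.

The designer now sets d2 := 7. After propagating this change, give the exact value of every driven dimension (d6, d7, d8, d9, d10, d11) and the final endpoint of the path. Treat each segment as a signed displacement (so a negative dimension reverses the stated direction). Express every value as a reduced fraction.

Apply edit: d2 := 7
  d6 = d2*3 = 21
  d7 = d2 - d5/2 - d6/2 = -23/2
  d8 = d3 - d5/2 = -19/3
  d9 = 4 - d7 - d8/5 = 503/30
  d10 = d8/3 + d1/4 + d9/2 = 2393/360
  d11 = d10/3 = 2393/1080
Walk from origin (0, 0):
  seg 1: right by d3 = 5/3 → (5/3, 0)
  seg 2: left by d9 = 503/30 → (-151/10, 0)
  seg 3: down by d9 = 503/30 → (-151/10, -503/30)
  seg 4: left by d8 = -19/3 → (-263/30, -503/30)
  seg 5: down by d5 = 16 → (-263/30, -983/30)
  seg 6: down by d2 = 7 → (-263/30, -1193/30)
  seg 7: right by d5 = 16 → (217/30, -1193/30)
  seg 8: left by d2 = 7 → (7/30, -1193/30)
  seg 9: down by d11 = 2393/1080 → (7/30, -45341/1080)
  seg 10: right by d9 = 503/30 → (17, -45341/1080)

d6 = 21
d7 = -23/2
d8 = -19/3
d9 = 503/30
d10 = 2393/360
d11 = 2393/1080
endpoint = (17, -45341/1080)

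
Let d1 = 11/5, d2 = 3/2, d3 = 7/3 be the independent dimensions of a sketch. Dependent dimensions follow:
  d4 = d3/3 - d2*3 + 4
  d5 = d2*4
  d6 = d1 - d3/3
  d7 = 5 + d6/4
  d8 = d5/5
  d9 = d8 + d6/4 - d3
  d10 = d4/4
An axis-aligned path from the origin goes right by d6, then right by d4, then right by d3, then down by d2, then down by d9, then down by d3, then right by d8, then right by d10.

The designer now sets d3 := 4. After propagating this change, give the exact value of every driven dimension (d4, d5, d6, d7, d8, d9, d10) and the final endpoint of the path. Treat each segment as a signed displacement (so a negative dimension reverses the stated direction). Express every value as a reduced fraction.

d4 = 5/6
d5 = 6
d6 = 13/15
d7 = 313/60
d8 = 6/5
d9 = -31/12
d10 = 5/24
endpoint = (853/120, -35/12)

Apply edit: d3 := 4
  d4 = d3/3 - d2*3 + 4 = 5/6
  d5 = d2*4 = 6
  d6 = d1 - d3/3 = 13/15
  d7 = 5 + d6/4 = 313/60
  d8 = d5/5 = 6/5
  d9 = d8 + d6/4 - d3 = -31/12
  d10 = d4/4 = 5/24
Walk from origin (0, 0):
  seg 1: right by d6 = 13/15 → (13/15, 0)
  seg 2: right by d4 = 5/6 → (17/10, 0)
  seg 3: right by d3 = 4 → (57/10, 0)
  seg 4: down by d2 = 3/2 → (57/10, -3/2)
  seg 5: down by d9 = -31/12 → (57/10, 13/12)
  seg 6: down by d3 = 4 → (57/10, -35/12)
  seg 7: right by d8 = 6/5 → (69/10, -35/12)
  seg 8: right by d10 = 5/24 → (853/120, -35/12)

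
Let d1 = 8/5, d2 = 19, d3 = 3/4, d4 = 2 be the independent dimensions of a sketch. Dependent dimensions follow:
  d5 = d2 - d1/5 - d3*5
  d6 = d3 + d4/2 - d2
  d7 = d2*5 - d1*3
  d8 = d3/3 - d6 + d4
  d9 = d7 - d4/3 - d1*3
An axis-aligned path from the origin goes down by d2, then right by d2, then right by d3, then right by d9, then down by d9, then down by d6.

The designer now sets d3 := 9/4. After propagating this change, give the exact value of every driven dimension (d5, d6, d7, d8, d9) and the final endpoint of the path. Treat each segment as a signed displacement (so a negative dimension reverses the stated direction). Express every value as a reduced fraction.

Apply edit: d3 := 9/4
  d5 = d2 - d1/5 - d3*5 = 743/100
  d6 = d3 + d4/2 - d2 = -63/4
  d7 = d2*5 - d1*3 = 451/5
  d8 = d3/3 - d6 + d4 = 37/2
  d9 = d7 - d4/3 - d1*3 = 1271/15
Walk from origin (0, 0):
  seg 1: down by d2 = 19 → (0, -19)
  seg 2: right by d2 = 19 → (19, -19)
  seg 3: right by d3 = 9/4 → (85/4, -19)
  seg 4: right by d9 = 1271/15 → (6359/60, -19)
  seg 5: down by d9 = 1271/15 → (6359/60, -1556/15)
  seg 6: down by d6 = -63/4 → (6359/60, -5279/60)

d5 = 743/100
d6 = -63/4
d7 = 451/5
d8 = 37/2
d9 = 1271/15
endpoint = (6359/60, -5279/60)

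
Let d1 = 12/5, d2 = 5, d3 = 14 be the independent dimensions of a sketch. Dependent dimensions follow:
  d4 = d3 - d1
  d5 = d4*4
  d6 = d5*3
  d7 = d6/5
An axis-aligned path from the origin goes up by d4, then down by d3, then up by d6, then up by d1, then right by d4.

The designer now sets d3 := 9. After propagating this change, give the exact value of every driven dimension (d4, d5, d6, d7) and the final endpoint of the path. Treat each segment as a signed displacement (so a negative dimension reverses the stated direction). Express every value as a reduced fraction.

Apply edit: d3 := 9
  d4 = d3 - d1 = 33/5
  d5 = d4*4 = 132/5
  d6 = d5*3 = 396/5
  d7 = d6/5 = 396/25
Walk from origin (0, 0):
  seg 1: up by d4 = 33/5 → (0, 33/5)
  seg 2: down by d3 = 9 → (0, -12/5)
  seg 3: up by d6 = 396/5 → (0, 384/5)
  seg 4: up by d1 = 12/5 → (0, 396/5)
  seg 5: right by d4 = 33/5 → (33/5, 396/5)

d4 = 33/5
d5 = 132/5
d6 = 396/5
d7 = 396/25
endpoint = (33/5, 396/5)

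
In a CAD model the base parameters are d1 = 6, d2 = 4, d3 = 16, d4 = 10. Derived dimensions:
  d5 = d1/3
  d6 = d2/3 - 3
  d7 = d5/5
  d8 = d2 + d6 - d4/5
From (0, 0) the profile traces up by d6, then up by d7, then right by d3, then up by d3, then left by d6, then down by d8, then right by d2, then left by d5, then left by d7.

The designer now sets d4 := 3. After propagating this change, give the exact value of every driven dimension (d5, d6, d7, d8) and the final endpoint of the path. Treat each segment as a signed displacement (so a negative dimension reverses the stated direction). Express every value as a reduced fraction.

Apply edit: d4 := 3
  d5 = d1/3 = 2
  d6 = d2/3 - 3 = -5/3
  d7 = d5/5 = 2/5
  d8 = d2 + d6 - d4/5 = 26/15
Walk from origin (0, 0):
  seg 1: up by d6 = -5/3 → (0, -5/3)
  seg 2: up by d7 = 2/5 → (0, -19/15)
  seg 3: right by d3 = 16 → (16, -19/15)
  seg 4: up by d3 = 16 → (16, 221/15)
  seg 5: left by d6 = -5/3 → (53/3, 221/15)
  seg 6: down by d8 = 26/15 → (53/3, 13)
  seg 7: right by d2 = 4 → (65/3, 13)
  seg 8: left by d5 = 2 → (59/3, 13)
  seg 9: left by d7 = 2/5 → (289/15, 13)

d5 = 2
d6 = -5/3
d7 = 2/5
d8 = 26/15
endpoint = (289/15, 13)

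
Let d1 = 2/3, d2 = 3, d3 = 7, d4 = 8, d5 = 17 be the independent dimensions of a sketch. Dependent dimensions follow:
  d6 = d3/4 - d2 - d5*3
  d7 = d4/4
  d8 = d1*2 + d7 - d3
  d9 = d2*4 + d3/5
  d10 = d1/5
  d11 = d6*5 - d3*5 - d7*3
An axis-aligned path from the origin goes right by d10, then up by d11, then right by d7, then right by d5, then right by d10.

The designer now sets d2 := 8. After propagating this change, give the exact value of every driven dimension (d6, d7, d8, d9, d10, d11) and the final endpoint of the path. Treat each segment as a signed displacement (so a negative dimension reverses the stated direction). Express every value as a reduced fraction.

Apply edit: d2 := 8
  d6 = d3/4 - d2 - d5*3 = -229/4
  d7 = d4/4 = 2
  d8 = d1*2 + d7 - d3 = -11/3
  d9 = d2*4 + d3/5 = 167/5
  d10 = d1/5 = 2/15
  d11 = d6*5 - d3*5 - d7*3 = -1309/4
Walk from origin (0, 0):
  seg 1: right by d10 = 2/15 → (2/15, 0)
  seg 2: up by d11 = -1309/4 → (2/15, -1309/4)
  seg 3: right by d7 = 2 → (32/15, -1309/4)
  seg 4: right by d5 = 17 → (287/15, -1309/4)
  seg 5: right by d10 = 2/15 → (289/15, -1309/4)

d6 = -229/4
d7 = 2
d8 = -11/3
d9 = 167/5
d10 = 2/15
d11 = -1309/4
endpoint = (289/15, -1309/4)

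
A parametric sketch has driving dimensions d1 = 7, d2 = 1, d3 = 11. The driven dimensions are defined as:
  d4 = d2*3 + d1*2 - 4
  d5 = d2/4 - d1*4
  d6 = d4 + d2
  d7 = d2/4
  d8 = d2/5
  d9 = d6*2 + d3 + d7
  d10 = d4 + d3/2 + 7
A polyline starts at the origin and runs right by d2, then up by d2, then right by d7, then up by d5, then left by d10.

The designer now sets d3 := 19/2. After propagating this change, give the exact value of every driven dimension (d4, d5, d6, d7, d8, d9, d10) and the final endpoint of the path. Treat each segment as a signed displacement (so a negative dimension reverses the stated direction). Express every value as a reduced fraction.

Apply edit: d3 := 19/2
  d4 = d2*3 + d1*2 - 4 = 13
  d5 = d2/4 - d1*4 = -111/4
  d6 = d4 + d2 = 14
  d7 = d2/4 = 1/4
  d8 = d2/5 = 1/5
  d9 = d6*2 + d3 + d7 = 151/4
  d10 = d4 + d3/2 + 7 = 99/4
Walk from origin (0, 0):
  seg 1: right by d2 = 1 → (1, 0)
  seg 2: up by d2 = 1 → (1, 1)
  seg 3: right by d7 = 1/4 → (5/4, 1)
  seg 4: up by d5 = -111/4 → (5/4, -107/4)
  seg 5: left by d10 = 99/4 → (-47/2, -107/4)

d4 = 13
d5 = -111/4
d6 = 14
d7 = 1/4
d8 = 1/5
d9 = 151/4
d10 = 99/4
endpoint = (-47/2, -107/4)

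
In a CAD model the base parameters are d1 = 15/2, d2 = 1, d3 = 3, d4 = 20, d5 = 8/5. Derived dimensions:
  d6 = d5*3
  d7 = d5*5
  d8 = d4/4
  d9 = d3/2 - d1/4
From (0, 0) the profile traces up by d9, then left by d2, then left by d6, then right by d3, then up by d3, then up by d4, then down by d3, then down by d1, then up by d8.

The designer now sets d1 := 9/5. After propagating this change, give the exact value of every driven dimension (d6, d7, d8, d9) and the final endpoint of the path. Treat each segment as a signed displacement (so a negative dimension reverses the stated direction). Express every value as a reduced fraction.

d6 = 24/5
d7 = 8
d8 = 5
d9 = 21/20
endpoint = (-14/5, 97/4)

Apply edit: d1 := 9/5
  d6 = d5*3 = 24/5
  d7 = d5*5 = 8
  d8 = d4/4 = 5
  d9 = d3/2 - d1/4 = 21/20
Walk from origin (0, 0):
  seg 1: up by d9 = 21/20 → (0, 21/20)
  seg 2: left by d2 = 1 → (-1, 21/20)
  seg 3: left by d6 = 24/5 → (-29/5, 21/20)
  seg 4: right by d3 = 3 → (-14/5, 21/20)
  seg 5: up by d3 = 3 → (-14/5, 81/20)
  seg 6: up by d4 = 20 → (-14/5, 481/20)
  seg 7: down by d3 = 3 → (-14/5, 421/20)
  seg 8: down by d1 = 9/5 → (-14/5, 77/4)
  seg 9: up by d8 = 5 → (-14/5, 97/4)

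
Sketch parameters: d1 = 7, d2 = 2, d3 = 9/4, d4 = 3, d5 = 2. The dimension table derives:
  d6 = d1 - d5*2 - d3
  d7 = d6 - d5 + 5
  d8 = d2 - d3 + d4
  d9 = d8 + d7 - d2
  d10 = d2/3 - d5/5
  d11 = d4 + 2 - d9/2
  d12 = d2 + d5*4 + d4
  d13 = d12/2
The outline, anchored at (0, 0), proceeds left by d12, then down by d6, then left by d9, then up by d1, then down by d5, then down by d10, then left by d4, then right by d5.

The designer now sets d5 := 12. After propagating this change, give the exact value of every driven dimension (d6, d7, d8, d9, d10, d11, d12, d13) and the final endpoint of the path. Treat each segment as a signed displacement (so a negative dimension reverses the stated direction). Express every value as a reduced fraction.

Apply edit: d5 := 12
  d6 = d1 - d5*2 - d3 = -77/4
  d7 = d6 - d5 + 5 = -105/4
  d8 = d2 - d3 + d4 = 11/4
  d9 = d8 + d7 - d2 = -51/2
  d10 = d2/3 - d5/5 = -26/15
  d11 = d4 + 2 - d9/2 = 71/4
  d12 = d2 + d5*4 + d4 = 53
  d13 = d12/2 = 53/2
Walk from origin (0, 0):
  seg 1: left by d12 = 53 → (-53, 0)
  seg 2: down by d6 = -77/4 → (-53, 77/4)
  seg 3: left by d9 = -51/2 → (-55/2, 77/4)
  seg 4: up by d1 = 7 → (-55/2, 105/4)
  seg 5: down by d5 = 12 → (-55/2, 57/4)
  seg 6: down by d10 = -26/15 → (-55/2, 959/60)
  seg 7: left by d4 = 3 → (-61/2, 959/60)
  seg 8: right by d5 = 12 → (-37/2, 959/60)

d6 = -77/4
d7 = -105/4
d8 = 11/4
d9 = -51/2
d10 = -26/15
d11 = 71/4
d12 = 53
d13 = 53/2
endpoint = (-37/2, 959/60)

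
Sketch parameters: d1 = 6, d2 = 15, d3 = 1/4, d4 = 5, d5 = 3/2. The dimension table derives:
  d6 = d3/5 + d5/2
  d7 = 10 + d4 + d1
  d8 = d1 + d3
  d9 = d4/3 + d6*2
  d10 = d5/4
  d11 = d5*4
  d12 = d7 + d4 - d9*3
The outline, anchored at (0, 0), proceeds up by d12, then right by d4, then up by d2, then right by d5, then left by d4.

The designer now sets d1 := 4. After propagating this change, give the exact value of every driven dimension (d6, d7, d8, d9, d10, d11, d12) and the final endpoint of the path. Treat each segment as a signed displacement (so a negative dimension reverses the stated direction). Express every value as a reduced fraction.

Apply edit: d1 := 4
  d6 = d3/5 + d5/2 = 4/5
  d7 = 10 + d4 + d1 = 19
  d8 = d1 + d3 = 17/4
  d9 = d4/3 + d6*2 = 49/15
  d10 = d5/4 = 3/8
  d11 = d5*4 = 6
  d12 = d7 + d4 - d9*3 = 71/5
Walk from origin (0, 0):
  seg 1: up by d12 = 71/5 → (0, 71/5)
  seg 2: right by d4 = 5 → (5, 71/5)
  seg 3: up by d2 = 15 → (5, 146/5)
  seg 4: right by d5 = 3/2 → (13/2, 146/5)
  seg 5: left by d4 = 5 → (3/2, 146/5)

d6 = 4/5
d7 = 19
d8 = 17/4
d9 = 49/15
d10 = 3/8
d11 = 6
d12 = 71/5
endpoint = (3/2, 146/5)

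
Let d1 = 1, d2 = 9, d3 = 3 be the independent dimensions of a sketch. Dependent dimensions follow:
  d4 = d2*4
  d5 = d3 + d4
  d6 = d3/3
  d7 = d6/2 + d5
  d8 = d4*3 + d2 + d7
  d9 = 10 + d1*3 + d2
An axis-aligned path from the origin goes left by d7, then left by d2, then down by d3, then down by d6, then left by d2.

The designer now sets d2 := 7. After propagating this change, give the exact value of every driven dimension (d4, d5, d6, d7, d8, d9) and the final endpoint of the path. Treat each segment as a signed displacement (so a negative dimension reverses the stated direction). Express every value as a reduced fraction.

Apply edit: d2 := 7
  d4 = d2*4 = 28
  d5 = d3 + d4 = 31
  d6 = d3/3 = 1
  d7 = d6/2 + d5 = 63/2
  d8 = d4*3 + d2 + d7 = 245/2
  d9 = 10 + d1*3 + d2 = 20
Walk from origin (0, 0):
  seg 1: left by d7 = 63/2 → (-63/2, 0)
  seg 2: left by d2 = 7 → (-77/2, 0)
  seg 3: down by d3 = 3 → (-77/2, -3)
  seg 4: down by d6 = 1 → (-77/2, -4)
  seg 5: left by d2 = 7 → (-91/2, -4)

d4 = 28
d5 = 31
d6 = 1
d7 = 63/2
d8 = 245/2
d9 = 20
endpoint = (-91/2, -4)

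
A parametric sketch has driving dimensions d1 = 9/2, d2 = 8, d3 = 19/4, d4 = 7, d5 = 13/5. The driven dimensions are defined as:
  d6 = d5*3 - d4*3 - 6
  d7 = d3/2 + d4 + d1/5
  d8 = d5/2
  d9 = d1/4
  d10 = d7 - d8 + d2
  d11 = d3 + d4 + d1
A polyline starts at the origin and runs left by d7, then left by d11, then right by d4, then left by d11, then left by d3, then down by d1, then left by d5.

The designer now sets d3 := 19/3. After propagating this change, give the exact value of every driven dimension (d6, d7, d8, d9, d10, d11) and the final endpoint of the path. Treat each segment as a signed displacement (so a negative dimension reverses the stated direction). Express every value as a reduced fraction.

Apply edit: d3 := 19/3
  d6 = d5*3 - d4*3 - 6 = -96/5
  d7 = d3/2 + d4 + d1/5 = 166/15
  d8 = d5/2 = 13/10
  d9 = d1/4 = 9/8
  d10 = d7 - d8 + d2 = 533/30
  d11 = d3 + d4 + d1 = 107/6
Walk from origin (0, 0):
  seg 1: left by d7 = 166/15 → (-166/15, 0)
  seg 2: left by d11 = 107/6 → (-289/10, 0)
  seg 3: right by d4 = 7 → (-219/10, 0)
  seg 4: left by d11 = 107/6 → (-596/15, 0)
  seg 5: left by d3 = 19/3 → (-691/15, 0)
  seg 6: down by d1 = 9/2 → (-691/15, -9/2)
  seg 7: left by d5 = 13/5 → (-146/3, -9/2)

d6 = -96/5
d7 = 166/15
d8 = 13/10
d9 = 9/8
d10 = 533/30
d11 = 107/6
endpoint = (-146/3, -9/2)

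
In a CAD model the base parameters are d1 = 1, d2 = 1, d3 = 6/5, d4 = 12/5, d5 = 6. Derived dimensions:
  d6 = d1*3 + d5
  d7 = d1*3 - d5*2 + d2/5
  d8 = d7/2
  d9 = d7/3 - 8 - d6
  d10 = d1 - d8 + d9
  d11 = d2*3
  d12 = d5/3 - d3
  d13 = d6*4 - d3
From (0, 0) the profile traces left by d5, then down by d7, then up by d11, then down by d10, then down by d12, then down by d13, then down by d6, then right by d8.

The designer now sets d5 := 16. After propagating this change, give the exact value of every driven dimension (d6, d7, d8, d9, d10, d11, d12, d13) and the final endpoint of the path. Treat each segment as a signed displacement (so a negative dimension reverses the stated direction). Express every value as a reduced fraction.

d6 = 19
d7 = -144/5
d8 = -72/5
d9 = -183/5
d10 = -106/5
d11 = 3
d12 = 62/15
d13 = 374/5
endpoint = (-152/5, -674/15)

Apply edit: d5 := 16
  d6 = d1*3 + d5 = 19
  d7 = d1*3 - d5*2 + d2/5 = -144/5
  d8 = d7/2 = -72/5
  d9 = d7/3 - 8 - d6 = -183/5
  d10 = d1 - d8 + d9 = -106/5
  d11 = d2*3 = 3
  d12 = d5/3 - d3 = 62/15
  d13 = d6*4 - d3 = 374/5
Walk from origin (0, 0):
  seg 1: left by d5 = 16 → (-16, 0)
  seg 2: down by d7 = -144/5 → (-16, 144/5)
  seg 3: up by d11 = 3 → (-16, 159/5)
  seg 4: down by d10 = -106/5 → (-16, 53)
  seg 5: down by d12 = 62/15 → (-16, 733/15)
  seg 6: down by d13 = 374/5 → (-16, -389/15)
  seg 7: down by d6 = 19 → (-16, -674/15)
  seg 8: right by d8 = -72/5 → (-152/5, -674/15)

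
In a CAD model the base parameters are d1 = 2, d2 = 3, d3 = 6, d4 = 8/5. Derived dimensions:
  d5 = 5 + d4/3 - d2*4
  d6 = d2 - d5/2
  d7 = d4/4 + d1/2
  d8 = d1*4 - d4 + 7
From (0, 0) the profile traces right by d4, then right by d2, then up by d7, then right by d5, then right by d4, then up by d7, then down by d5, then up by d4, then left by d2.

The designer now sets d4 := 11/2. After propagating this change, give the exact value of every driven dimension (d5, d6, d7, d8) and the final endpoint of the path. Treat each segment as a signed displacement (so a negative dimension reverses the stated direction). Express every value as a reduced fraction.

Apply edit: d4 := 11/2
  d5 = 5 + d4/3 - d2*4 = -31/6
  d6 = d2 - d5/2 = 67/12
  d7 = d4/4 + d1/2 = 19/8
  d8 = d1*4 - d4 + 7 = 19/2
Walk from origin (0, 0):
  seg 1: right by d4 = 11/2 → (11/2, 0)
  seg 2: right by d2 = 3 → (17/2, 0)
  seg 3: up by d7 = 19/8 → (17/2, 19/8)
  seg 4: right by d5 = -31/6 → (10/3, 19/8)
  seg 5: right by d4 = 11/2 → (53/6, 19/8)
  seg 6: up by d7 = 19/8 → (53/6, 19/4)
  seg 7: down by d5 = -31/6 → (53/6, 119/12)
  seg 8: up by d4 = 11/2 → (53/6, 185/12)
  seg 9: left by d2 = 3 → (35/6, 185/12)

d5 = -31/6
d6 = 67/12
d7 = 19/8
d8 = 19/2
endpoint = (35/6, 185/12)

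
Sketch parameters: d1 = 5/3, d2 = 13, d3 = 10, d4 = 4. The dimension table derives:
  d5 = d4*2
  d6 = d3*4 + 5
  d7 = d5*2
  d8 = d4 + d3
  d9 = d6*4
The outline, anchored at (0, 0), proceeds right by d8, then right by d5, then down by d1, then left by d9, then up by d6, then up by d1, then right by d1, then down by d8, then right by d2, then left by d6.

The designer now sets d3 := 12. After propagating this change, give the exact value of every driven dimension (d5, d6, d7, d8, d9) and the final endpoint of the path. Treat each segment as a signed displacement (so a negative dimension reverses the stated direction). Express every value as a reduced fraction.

d5 = 8
d6 = 53
d7 = 16
d8 = 16
d9 = 212
endpoint = (-679/3, 37)

Apply edit: d3 := 12
  d5 = d4*2 = 8
  d6 = d3*4 + 5 = 53
  d7 = d5*2 = 16
  d8 = d4 + d3 = 16
  d9 = d6*4 = 212
Walk from origin (0, 0):
  seg 1: right by d8 = 16 → (16, 0)
  seg 2: right by d5 = 8 → (24, 0)
  seg 3: down by d1 = 5/3 → (24, -5/3)
  seg 4: left by d9 = 212 → (-188, -5/3)
  seg 5: up by d6 = 53 → (-188, 154/3)
  seg 6: up by d1 = 5/3 → (-188, 53)
  seg 7: right by d1 = 5/3 → (-559/3, 53)
  seg 8: down by d8 = 16 → (-559/3, 37)
  seg 9: right by d2 = 13 → (-520/3, 37)
  seg 10: left by d6 = 53 → (-679/3, 37)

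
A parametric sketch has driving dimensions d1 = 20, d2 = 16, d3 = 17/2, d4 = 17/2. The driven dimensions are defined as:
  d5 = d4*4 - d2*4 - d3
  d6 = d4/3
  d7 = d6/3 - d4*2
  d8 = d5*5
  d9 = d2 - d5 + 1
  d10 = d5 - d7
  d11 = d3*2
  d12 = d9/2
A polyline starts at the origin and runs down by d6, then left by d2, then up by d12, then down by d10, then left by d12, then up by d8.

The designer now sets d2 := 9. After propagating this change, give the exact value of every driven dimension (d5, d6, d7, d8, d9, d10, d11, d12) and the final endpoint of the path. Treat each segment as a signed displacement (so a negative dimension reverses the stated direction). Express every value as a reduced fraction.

Apply edit: d2 := 9
  d5 = d4*4 - d2*4 - d3 = -21/2
  d6 = d4/3 = 17/6
  d7 = d6/3 - d4*2 = -289/18
  d8 = d5*5 = -105/2
  d9 = d2 - d5 + 1 = 41/2
  d10 = d5 - d7 = 50/9
  d11 = d3*2 = 17
  d12 = d9/2 = 41/4
Walk from origin (0, 0):
  seg 1: down by d6 = 17/6 → (0, -17/6)
  seg 2: left by d2 = 9 → (-9, -17/6)
  seg 3: up by d12 = 41/4 → (-9, 89/12)
  seg 4: down by d10 = 50/9 → (-9, 67/36)
  seg 5: left by d12 = 41/4 → (-77/4, 67/36)
  seg 6: up by d8 = -105/2 → (-77/4, -1823/36)

d5 = -21/2
d6 = 17/6
d7 = -289/18
d8 = -105/2
d9 = 41/2
d10 = 50/9
d11 = 17
d12 = 41/4
endpoint = (-77/4, -1823/36)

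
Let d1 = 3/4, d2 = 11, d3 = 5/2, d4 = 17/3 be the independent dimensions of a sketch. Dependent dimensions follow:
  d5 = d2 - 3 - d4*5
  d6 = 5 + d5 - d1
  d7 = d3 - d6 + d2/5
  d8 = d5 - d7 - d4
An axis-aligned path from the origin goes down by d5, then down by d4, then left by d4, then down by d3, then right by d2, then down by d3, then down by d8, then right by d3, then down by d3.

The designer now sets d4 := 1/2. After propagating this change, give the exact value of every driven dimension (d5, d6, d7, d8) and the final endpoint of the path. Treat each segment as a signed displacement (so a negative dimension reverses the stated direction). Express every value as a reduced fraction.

d5 = 11/2
d6 = 39/4
d7 = -101/20
d8 = 201/20
endpoint = (13, -471/20)

Apply edit: d4 := 1/2
  d5 = d2 - 3 - d4*5 = 11/2
  d6 = 5 + d5 - d1 = 39/4
  d7 = d3 - d6 + d2/5 = -101/20
  d8 = d5 - d7 - d4 = 201/20
Walk from origin (0, 0):
  seg 1: down by d5 = 11/2 → (0, -11/2)
  seg 2: down by d4 = 1/2 → (0, -6)
  seg 3: left by d4 = 1/2 → (-1/2, -6)
  seg 4: down by d3 = 5/2 → (-1/2, -17/2)
  seg 5: right by d2 = 11 → (21/2, -17/2)
  seg 6: down by d3 = 5/2 → (21/2, -11)
  seg 7: down by d8 = 201/20 → (21/2, -421/20)
  seg 8: right by d3 = 5/2 → (13, -421/20)
  seg 9: down by d3 = 5/2 → (13, -471/20)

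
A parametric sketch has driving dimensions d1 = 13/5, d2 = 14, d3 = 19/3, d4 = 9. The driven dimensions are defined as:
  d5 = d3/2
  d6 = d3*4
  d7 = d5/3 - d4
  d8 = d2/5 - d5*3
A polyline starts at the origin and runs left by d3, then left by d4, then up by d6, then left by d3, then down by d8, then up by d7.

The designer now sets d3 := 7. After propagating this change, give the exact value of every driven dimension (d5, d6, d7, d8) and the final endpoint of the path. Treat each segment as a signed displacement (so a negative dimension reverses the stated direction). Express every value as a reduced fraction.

d5 = 7/2
d6 = 28
d7 = -47/6
d8 = -77/10
endpoint = (-23, 418/15)

Apply edit: d3 := 7
  d5 = d3/2 = 7/2
  d6 = d3*4 = 28
  d7 = d5/3 - d4 = -47/6
  d8 = d2/5 - d5*3 = -77/10
Walk from origin (0, 0):
  seg 1: left by d3 = 7 → (-7, 0)
  seg 2: left by d4 = 9 → (-16, 0)
  seg 3: up by d6 = 28 → (-16, 28)
  seg 4: left by d3 = 7 → (-23, 28)
  seg 5: down by d8 = -77/10 → (-23, 357/10)
  seg 6: up by d7 = -47/6 → (-23, 418/15)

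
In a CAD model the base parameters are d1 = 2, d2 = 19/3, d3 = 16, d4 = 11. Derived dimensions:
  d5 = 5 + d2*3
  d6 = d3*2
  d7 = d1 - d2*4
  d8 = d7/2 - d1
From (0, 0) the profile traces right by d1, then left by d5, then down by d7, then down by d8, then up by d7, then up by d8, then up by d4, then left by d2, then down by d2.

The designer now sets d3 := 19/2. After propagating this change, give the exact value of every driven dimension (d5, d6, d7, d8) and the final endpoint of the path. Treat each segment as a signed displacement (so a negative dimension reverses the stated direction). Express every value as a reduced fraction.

Apply edit: d3 := 19/2
  d5 = 5 + d2*3 = 24
  d6 = d3*2 = 19
  d7 = d1 - d2*4 = -70/3
  d8 = d7/2 - d1 = -41/3
Walk from origin (0, 0):
  seg 1: right by d1 = 2 → (2, 0)
  seg 2: left by d5 = 24 → (-22, 0)
  seg 3: down by d7 = -70/3 → (-22, 70/3)
  seg 4: down by d8 = -41/3 → (-22, 37)
  seg 5: up by d7 = -70/3 → (-22, 41/3)
  seg 6: up by d8 = -41/3 → (-22, 0)
  seg 7: up by d4 = 11 → (-22, 11)
  seg 8: left by d2 = 19/3 → (-85/3, 11)
  seg 9: down by d2 = 19/3 → (-85/3, 14/3)

d5 = 24
d6 = 19
d7 = -70/3
d8 = -41/3
endpoint = (-85/3, 14/3)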